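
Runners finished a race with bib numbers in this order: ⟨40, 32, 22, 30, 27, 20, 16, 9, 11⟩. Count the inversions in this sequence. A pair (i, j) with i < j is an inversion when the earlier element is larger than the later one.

33

Count, for each position, how many later elements it exceeds:
40: 8
32: 7
22: 4
30: 5
27: 4
20: 3
16: 2
9: 0
11: 0
Sum: 8 + 7 + 4 + 5 + 4 + 3 + 2 + 0 + 0 = 33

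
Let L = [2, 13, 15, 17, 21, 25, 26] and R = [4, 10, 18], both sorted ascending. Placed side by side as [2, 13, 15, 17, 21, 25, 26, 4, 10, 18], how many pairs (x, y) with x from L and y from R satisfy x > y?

15

Take each right-half value and tally the left-half values above it:
r = 4: 13, 15, 17, 21, 25, 26 → 6
r = 10: 13, 15, 17, 21, 25, 26 → 6
r = 18: 21, 25, 26 → 3
Cross-inversions: 6 + 6 + 3 = 15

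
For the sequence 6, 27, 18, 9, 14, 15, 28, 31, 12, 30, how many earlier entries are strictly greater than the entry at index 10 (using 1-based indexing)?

The element at index 10 is 30.
Elements before it: 6, 27, 18, 9, 14, 15, 28, 31, 12
Those larger than 30: 31

1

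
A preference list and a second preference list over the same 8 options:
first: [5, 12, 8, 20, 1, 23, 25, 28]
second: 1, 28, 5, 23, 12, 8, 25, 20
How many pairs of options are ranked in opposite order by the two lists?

Assign each item its position (1..8) in the first ordering, then rewrite the second ordering as that position sequence:
positions: 5→1, 12→2, 8→3, 20→4, 1→5, 23→6, 25→7, 28→8
second ordering as positions: [5, 8, 1, 6, 2, 3, 7, 4]
Discordant pairs = inversions in this position sequence.
5: 1, 2, 3, 4 → 4
8: 1, 6, 2, 3, 7, 4 → 6
1: 0
6: 2, 3, 4 → 3
2: 0
3: 0
7: 4 → 1
4: 0
Total: 4 + 6 + 0 + 3 + 0 + 0 + 1 + 0 = 14

14 pairs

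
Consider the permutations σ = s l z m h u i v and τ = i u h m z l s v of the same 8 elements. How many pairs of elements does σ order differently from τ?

21

Assign each item its position (1..8) in the first ordering, then rewrite the second ordering as that position sequence:
positions: s→1, l→2, z→3, m→4, h→5, u→6, i→7, v→8
second ordering as positions: [7, 6, 5, 4, 3, 2, 1, 8]
Discordant pairs = inversions in this position sequence.
7: 6, 5, 4, 3, 2, 1 → 6
6: 5, 4, 3, 2, 1 → 5
5: 4, 3, 2, 1 → 4
4: 3, 2, 1 → 3
3: 2, 1 → 2
2: 1 → 1
1: 0
8: 0
Total: 6 + 5 + 4 + 3 + 2 + 1 + 0 + 0 = 21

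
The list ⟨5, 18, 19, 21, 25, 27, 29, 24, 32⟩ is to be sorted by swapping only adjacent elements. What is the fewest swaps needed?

The minimum number of adjacent swaps to sort an array equals its inversion count, since every such swap removes exactly one inversion.
Count inversions — for each element, later elements that are smaller:
5: none → 0
18: none → 0
19: none → 0
21: none → 0
25: 24 → 1
27: 24 → 1
29: 24 → 1
24: none → 0
32: none → 0
Total inversions: 0 + 0 + 0 + 0 + 1 + 1 + 1 + 0 + 0 = 3

3 swaps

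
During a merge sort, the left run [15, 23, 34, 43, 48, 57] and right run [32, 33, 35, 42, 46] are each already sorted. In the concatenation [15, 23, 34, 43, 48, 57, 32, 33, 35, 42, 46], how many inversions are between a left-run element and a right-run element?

16 split inversions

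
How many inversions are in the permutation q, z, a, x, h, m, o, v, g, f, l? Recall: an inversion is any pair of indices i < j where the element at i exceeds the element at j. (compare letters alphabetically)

Sweep left to right; for each value list the smaller values that follow it:
q: 7
z: 9
a: 0
x: 7
h: 2
m: 3
o: 3
v: 3
g: 1
f: 0
l: 0
Sum: 7 + 9 + 0 + 7 + 2 + 3 + 3 + 3 + 1 + 0 + 0 = 35

35 inversions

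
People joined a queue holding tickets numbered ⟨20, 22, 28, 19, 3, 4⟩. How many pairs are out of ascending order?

11 out-of-order pairs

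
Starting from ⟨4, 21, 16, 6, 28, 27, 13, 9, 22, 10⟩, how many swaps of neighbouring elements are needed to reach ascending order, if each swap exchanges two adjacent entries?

Minimum adjacent swaps = number of inversions (each swap of adjacent out-of-order elements removes one inversion and no swap can remove more).
Count inversions — for each element, later elements that are smaller:
4: none → 0
21: 16, 6, 13, 9, 10 → 5
16: 6, 13, 9, 10 → 4
6: none → 0
28: 27, 13, 9, 22, 10 → 5
27: 13, 9, 22, 10 → 4
13: 9, 10 → 2
9: none → 0
22: 10 → 1
10: none → 0
Total inversions: 0 + 5 + 4 + 0 + 5 + 4 + 2 + 0 + 1 + 0 = 21

21 swaps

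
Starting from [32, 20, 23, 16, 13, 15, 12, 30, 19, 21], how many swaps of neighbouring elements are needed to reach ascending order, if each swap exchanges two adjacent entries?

27

Each adjacent swap fixes exactly one inversion, so the minimum swap count equals the number of inversions.
Count inversions — for each element, later elements that are smaller:
32: 20, 23, 16, 13, 15, 12, 30, 19, 21 → 9
20: 16, 13, 15, 12, 19 → 5
23: 16, 13, 15, 12, 19, 21 → 6
16: 13, 15, 12 → 3
13: 12 → 1
15: 12 → 1
12: none → 0
30: 19, 21 → 2
19: none → 0
21: none → 0
Total inversions: 9 + 5 + 6 + 3 + 1 + 1 + 0 + 2 + 0 + 0 = 27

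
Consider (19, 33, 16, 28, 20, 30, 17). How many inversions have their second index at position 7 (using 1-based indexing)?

5 such elements

The element at index 7 is 17.
Elements before it: 19, 33, 16, 28, 20, 30
Those larger than 17: 19, 33, 28, 20, 30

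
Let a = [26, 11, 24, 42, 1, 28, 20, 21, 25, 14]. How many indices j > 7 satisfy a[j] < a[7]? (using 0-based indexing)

1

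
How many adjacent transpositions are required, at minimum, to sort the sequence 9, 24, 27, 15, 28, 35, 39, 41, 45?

Adjacent swaps: 2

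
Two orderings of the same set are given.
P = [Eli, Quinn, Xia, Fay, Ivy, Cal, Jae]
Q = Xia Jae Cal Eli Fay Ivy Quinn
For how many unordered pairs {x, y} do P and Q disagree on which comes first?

Assign each item its position (1..7) in the first ordering, then rewrite the second ordering as that position sequence:
positions: Eli→1, Quinn→2, Xia→3, Fay→4, Ivy→5, Cal→6, Jae→7
second ordering as positions: [3, 7, 6, 1, 4, 5, 2]
Discordant pairs = inversions in this position sequence.
3: 1, 2 → 2
7: 6, 1, 4, 5, 2 → 5
6: 1, 4, 5, 2 → 4
1: 0
4: 2 → 1
5: 2 → 1
2: 0
Total: 2 + 5 + 4 + 0 + 1 + 1 + 0 = 13

13 disagreeing pairs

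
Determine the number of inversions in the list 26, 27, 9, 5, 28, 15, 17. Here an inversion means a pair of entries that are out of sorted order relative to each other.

11

Inversion pairs (indices are 1-based):
(1,3): 26 > 9
(1,4): 26 > 5
(1,6): 26 > 15
(1,7): 26 > 17
(2,3): 27 > 9
(2,4): 27 > 5
(2,6): 27 > 15
(2,7): 27 > 17
(3,4): 9 > 5
(5,6): 28 > 15
(5,7): 28 > 17
That's 11 pairs.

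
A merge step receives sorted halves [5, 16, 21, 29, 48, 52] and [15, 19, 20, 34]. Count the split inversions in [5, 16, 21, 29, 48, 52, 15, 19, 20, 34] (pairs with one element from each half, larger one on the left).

Cross-inversions: 15

For each element r of the right run, count left-run elements greater than r:
r = 15: 16, 21, 29, 48, 52 → 5
r = 19: 21, 29, 48, 52 → 4
r = 20: 21, 29, 48, 52 → 4
r = 34: 48, 52 → 2
Cross-inversions: 5 + 4 + 4 + 2 = 15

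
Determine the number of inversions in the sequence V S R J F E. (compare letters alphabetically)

15 inversions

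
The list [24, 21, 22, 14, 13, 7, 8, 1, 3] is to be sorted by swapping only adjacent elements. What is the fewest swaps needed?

33

Each adjacent swap fixes exactly one inversion, so the minimum swap count equals the number of inversions.
Count inversions — for each element, later elements that are smaller:
24: 21, 22, 14, 13, 7, 8, 1, 3 → 8
21: 14, 13, 7, 8, 1, 3 → 6
22: 14, 13, 7, 8, 1, 3 → 6
14: 13, 7, 8, 1, 3 → 5
13: 7, 8, 1, 3 → 4
7: 1, 3 → 2
8: 1, 3 → 2
1: none → 0
3: none → 0
Total inversions: 8 + 6 + 6 + 5 + 4 + 2 + 2 + 0 + 0 = 33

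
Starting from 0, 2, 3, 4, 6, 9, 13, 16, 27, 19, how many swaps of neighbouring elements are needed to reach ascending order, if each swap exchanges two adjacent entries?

1 swap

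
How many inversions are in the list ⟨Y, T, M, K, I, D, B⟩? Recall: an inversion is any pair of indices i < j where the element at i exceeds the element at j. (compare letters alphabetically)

Element-by-element contributions:
Y → T, M, K, I, D, B → 6
T → M, K, I, D, B → 5
M → K, I, D, B → 4
K → I, D, B → 3
I → D, B → 2
D → B → 1
B → none → 0
Sum: 6 + 5 + 4 + 3 + 2 + 1 + 0 = 21

21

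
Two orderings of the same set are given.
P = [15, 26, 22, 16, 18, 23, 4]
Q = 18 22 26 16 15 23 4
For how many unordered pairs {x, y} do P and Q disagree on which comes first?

Assign each item its position (1..7) in the first ordering, then rewrite the second ordering as that position sequence:
positions: 15→1, 26→2, 22→3, 16→4, 18→5, 23→6, 4→7
second ordering as positions: [5, 3, 2, 4, 1, 6, 7]
Discordant pairs = inversions in this position sequence.
5: 3, 2, 4, 1 → 4
3: 2, 1 → 2
2: 1 → 1
4: 1 → 1
1: 0
6: 0
7: 0
Total: 4 + 2 + 1 + 1 + 0 + 0 + 0 = 8

8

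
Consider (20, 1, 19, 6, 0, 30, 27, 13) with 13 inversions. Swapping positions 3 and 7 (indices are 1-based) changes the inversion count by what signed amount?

+1

Positions 3 and 7 hold 19 and 27; after swapping, the array is [20, 1, 27, 6, 0, 30, 19, 13].
For each element, count later entries that are smaller:
20: 5
1: 1
27: 4
6: 1
0: 0
30: 2
19: 1
13: 0
Sum: 5 + 1 + 4 + 1 + 0 + 2 + 1 + 0 = 14
Change: 14 − 13 = +1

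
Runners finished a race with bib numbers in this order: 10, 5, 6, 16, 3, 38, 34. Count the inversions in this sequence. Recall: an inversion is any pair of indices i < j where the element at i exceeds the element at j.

Inversions: 7

Out-of-order index pairs (0-indexed):
(0,1): 10 > 5
(0,2): 10 > 6
(0,4): 10 > 3
(1,4): 5 > 3
(2,4): 6 > 3
(3,4): 16 > 3
(5,6): 38 > 34
That's 7 pairs.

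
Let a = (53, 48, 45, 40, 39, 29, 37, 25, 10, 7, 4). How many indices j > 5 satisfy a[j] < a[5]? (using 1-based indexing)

6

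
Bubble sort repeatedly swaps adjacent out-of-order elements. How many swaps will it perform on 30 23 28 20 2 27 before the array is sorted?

11 adjacent swaps

Minimum adjacent swaps = number of inversions (each swap of adjacent out-of-order elements removes one inversion and no swap can remove more).
Count inversions — for each element, later elements that are smaller:
30: 23, 28, 20, 2, 27 → 5
23: 20, 2 → 2
28: 20, 2, 27 → 3
20: 2 → 1
2: none → 0
27: none → 0
Total inversions: 5 + 2 + 3 + 1 + 0 + 0 = 11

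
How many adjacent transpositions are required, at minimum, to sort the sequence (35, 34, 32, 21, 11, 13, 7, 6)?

Each adjacent swap fixes exactly one inversion, so the minimum swap count equals the number of inversions.
Count inversions — for each element, later elements that are smaller:
35: 34, 32, 21, 11, 13, 7, 6 → 7
34: 32, 21, 11, 13, 7, 6 → 6
32: 21, 11, 13, 7, 6 → 5
21: 11, 13, 7, 6 → 4
11: 7, 6 → 2
13: 7, 6 → 2
7: 6 → 1
6: none → 0
Total inversions: 7 + 6 + 5 + 4 + 2 + 2 + 1 + 0 = 27

There are 27 swaps.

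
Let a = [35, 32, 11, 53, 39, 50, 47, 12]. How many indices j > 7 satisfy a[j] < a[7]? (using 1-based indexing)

The element at index 7 is 47.
Elements after it: 12
Those smaller than 47: 12

1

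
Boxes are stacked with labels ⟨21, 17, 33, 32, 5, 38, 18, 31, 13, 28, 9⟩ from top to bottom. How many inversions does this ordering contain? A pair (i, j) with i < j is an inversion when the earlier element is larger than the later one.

There are 33 out-of-order pairs.

For each element, count later entries that are smaller:
21 → 17, 5, 18, 13, 9 → 5
17 → 5, 13, 9 → 3
33 → 32, 5, 18, 31, 13, 28, 9 → 7
32 → 5, 18, 31, 13, 28, 9 → 6
5 → none → 0
38 → 18, 31, 13, 28, 9 → 5
18 → 13, 9 → 2
31 → 13, 28, 9 → 3
13 → 9 → 1
28 → 9 → 1
9 → none → 0
Sum: 5 + 3 + 7 + 6 + 0 + 5 + 2 + 3 + 1 + 1 + 0 = 33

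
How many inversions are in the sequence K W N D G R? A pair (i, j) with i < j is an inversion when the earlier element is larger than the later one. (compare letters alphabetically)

8 inversions

Sweep left to right; for each value list the smaller values that follow it:
K: 2
W: 4
N: 2
D: 0
G: 0
R: 0
Sum: 2 + 4 + 2 + 0 + 0 + 0 = 8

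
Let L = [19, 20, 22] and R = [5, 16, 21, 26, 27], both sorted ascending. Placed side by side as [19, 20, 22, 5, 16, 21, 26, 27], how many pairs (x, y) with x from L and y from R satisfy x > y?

7

Take each right-half value and tally the left-half values above it:
r = 5: 19, 20, 22 → 3
r = 16: 19, 20, 22 → 3
r = 21: 22 → 1
r = 26: none → 0
r = 27: none → 0
Cross-inversions: 3 + 3 + 1 + 0 + 0 = 7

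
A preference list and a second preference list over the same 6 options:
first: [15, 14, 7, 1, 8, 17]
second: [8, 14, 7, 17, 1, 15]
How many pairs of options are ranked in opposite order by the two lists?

9 pairs

Assign each item its position (1..6) in the first ordering, then rewrite the second ordering as that position sequence:
positions: 15→1, 14→2, 7→3, 1→4, 8→5, 17→6
second ordering as positions: [5, 2, 3, 6, 4, 1]
Discordant pairs = inversions in this position sequence.
5: 2, 3, 4, 1 → 4
2: 1 → 1
3: 1 → 1
6: 4, 1 → 2
4: 1 → 1
1: 0
Total: 4 + 1 + 1 + 2 + 1 + 0 = 9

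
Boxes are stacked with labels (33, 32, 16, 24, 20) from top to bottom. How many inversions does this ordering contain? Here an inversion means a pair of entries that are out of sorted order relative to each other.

8

Count, for each position, how many later elements it exceeds:
33 → 32, 16, 24, 20 → 4
32 → 16, 24, 20 → 3
16 → none → 0
24 → 20 → 1
20 → none → 0
Sum: 4 + 3 + 0 + 1 + 0 = 8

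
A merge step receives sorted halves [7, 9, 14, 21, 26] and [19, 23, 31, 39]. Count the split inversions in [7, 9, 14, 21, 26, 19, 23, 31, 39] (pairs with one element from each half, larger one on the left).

Cross-inversions: 3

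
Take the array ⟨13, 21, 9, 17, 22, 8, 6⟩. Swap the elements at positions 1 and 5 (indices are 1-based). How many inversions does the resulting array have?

Inversions: 19

Positions 1 and 5 hold 13 and 22; after swapping, the array is [22, 21, 9, 17, 13, 8, 6].
Sweep left to right; for each value list the smaller values that follow it:
22: 6
21: 5
9: 2
17: 3
13: 2
8: 1
6: 0
Sum: 6 + 5 + 2 + 3 + 2 + 1 + 0 = 19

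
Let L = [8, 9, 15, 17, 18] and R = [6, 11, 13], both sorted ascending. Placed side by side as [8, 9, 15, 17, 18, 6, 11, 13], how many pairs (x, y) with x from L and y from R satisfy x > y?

Take each right-half value and tally the left-half values above it:
r = 6: 8, 9, 15, 17, 18 → 5
r = 11: 15, 17, 18 → 3
r = 13: 15, 17, 18 → 3
Cross-inversions: 5 + 3 + 3 = 11

11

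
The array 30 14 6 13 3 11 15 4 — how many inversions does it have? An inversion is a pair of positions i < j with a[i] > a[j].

19 inversions

Element-by-element contributions:
30: 7
14: 5
6: 2
13: 3
3: 0
11: 1
15: 1
4: 0
Sum: 7 + 5 + 2 + 3 + 0 + 1 + 1 + 0 = 19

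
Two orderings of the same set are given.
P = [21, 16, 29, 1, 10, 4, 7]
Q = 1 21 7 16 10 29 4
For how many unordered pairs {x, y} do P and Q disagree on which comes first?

8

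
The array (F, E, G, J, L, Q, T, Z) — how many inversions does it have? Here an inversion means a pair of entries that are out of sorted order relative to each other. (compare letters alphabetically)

1

Count, for each position, how many later elements it exceeds:
F: 1
E: 0
G: 0
J: 0
L: 0
Q: 0
T: 0
Z: 0
Sum: 1 + 0 + 0 + 0 + 0 + 0 + 0 + 0 = 1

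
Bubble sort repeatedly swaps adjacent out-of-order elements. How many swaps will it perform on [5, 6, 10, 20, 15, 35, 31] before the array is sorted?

Each adjacent swap fixes exactly one inversion, so the minimum swap count equals the number of inversions.
Count inversions — for each element, later elements that are smaller:
5: none → 0
6: none → 0
10: none → 0
20: 15 → 1
15: none → 0
35: 31 → 1
31: none → 0
Total inversions: 0 + 0 + 0 + 1 + 0 + 1 + 0 = 2

There are 2 swaps.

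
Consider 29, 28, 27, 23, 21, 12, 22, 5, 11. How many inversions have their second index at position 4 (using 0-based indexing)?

The element at index 4 is 21.
Elements before it: 29, 28, 27, 23
Those larger than 21: 29, 28, 27, 23

4 such elements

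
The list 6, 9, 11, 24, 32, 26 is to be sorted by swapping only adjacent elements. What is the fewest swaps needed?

Minimum adjacent swaps = number of inversions (each swap of adjacent out-of-order elements removes one inversion and no swap can remove more).
Count inversions — for each element, later elements that are smaller:
6: none → 0
9: none → 0
11: none → 0
24: none → 0
32: 26 → 1
26: none → 0
Total inversions: 0 + 0 + 0 + 0 + 1 + 0 = 1

1 adjacent swap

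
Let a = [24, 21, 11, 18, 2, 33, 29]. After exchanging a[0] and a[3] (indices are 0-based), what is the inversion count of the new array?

7 inversions

Positions 0 and 3 hold 24 and 18; after swapping, the array is [18, 21, 11, 24, 2, 33, 29].
Element-by-element contributions:
18 → 11, 2 → 2
21 → 11, 2 → 2
11 → 2 → 1
24 → 2 → 1
2 → none → 0
33 → 29 → 1
29 → none → 0
Sum: 2 + 2 + 1 + 1 + 0 + 1 + 0 = 7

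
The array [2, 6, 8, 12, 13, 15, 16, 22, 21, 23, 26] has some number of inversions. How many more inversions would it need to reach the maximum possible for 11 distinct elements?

54 inversions short

Maximum inversions for 11 distinct elements is C(11, 2) = 11·10/2 = 55.
Current inversions — for each element, count later smaller elements:
2: 0
6: 0
8: 0
12: 0
13: 0
15: 0
16: 0
22: 1
21: 0
23: 0
26: 0
Current total: 0 + 0 + 0 + 0 + 0 + 0 + 0 + 1 + 0 + 0 + 0 = 1
Shortfall: 55 − 1 = 54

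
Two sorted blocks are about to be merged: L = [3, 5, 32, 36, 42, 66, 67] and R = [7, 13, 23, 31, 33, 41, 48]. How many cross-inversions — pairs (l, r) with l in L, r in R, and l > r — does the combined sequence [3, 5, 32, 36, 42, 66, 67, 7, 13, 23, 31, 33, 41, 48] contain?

29

Take each right-half value and tally the left-half values above it:
r = 7: 32, 36, 42, 66, 67 → 5
r = 13: 32, 36, 42, 66, 67 → 5
r = 23: 32, 36, 42, 66, 67 → 5
r = 31: 32, 36, 42, 66, 67 → 5
r = 33: 36, 42, 66, 67 → 4
r = 41: 42, 66, 67 → 3
r = 48: 66, 67 → 2
Cross-inversions: 5 + 5 + 5 + 5 + 4 + 3 + 2 = 29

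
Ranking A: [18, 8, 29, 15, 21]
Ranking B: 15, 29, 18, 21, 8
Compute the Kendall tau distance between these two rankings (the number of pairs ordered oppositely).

6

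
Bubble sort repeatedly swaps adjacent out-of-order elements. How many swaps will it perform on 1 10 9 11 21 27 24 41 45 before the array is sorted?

Each adjacent swap fixes exactly one inversion, so the minimum swap count equals the number of inversions.
Count inversions — for each element, later elements that are smaller:
1: none → 0
10: 9 → 1
9: none → 0
11: none → 0
21: none → 0
27: 24 → 1
24: none → 0
41: none → 0
45: none → 0
Total inversions: 0 + 1 + 0 + 0 + 0 + 1 + 0 + 0 + 0 = 2

2 swaps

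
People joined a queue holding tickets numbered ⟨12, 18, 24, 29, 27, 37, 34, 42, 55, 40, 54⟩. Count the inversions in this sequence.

Sweep left to right; for each value list the smaller values that follow it:
12 → none → 0
18 → none → 0
24 → none → 0
29 → 27 → 1
27 → none → 0
37 → 34 → 1
34 → none → 0
42 → 40 → 1
55 → 40, 54 → 2
40 → none → 0
54 → none → 0
Sum: 0 + 0 + 0 + 1 + 0 + 1 + 0 + 1 + 2 + 0 + 0 = 5

5 inversions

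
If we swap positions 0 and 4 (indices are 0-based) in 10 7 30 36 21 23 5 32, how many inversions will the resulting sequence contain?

13

Positions 0 and 4 hold 10 and 21; after swapping, the array is [21, 7, 30, 36, 10, 23, 5, 32].
Sweep left to right; for each value list the smaller values that follow it:
21 → 7, 10, 5 → 3
7 → 5 → 1
30 → 10, 23, 5 → 3
36 → 10, 23, 5, 32 → 4
10 → 5 → 1
23 → 5 → 1
5 → none → 0
32 → none → 0
Sum: 3 + 1 + 3 + 4 + 1 + 1 + 0 + 0 = 13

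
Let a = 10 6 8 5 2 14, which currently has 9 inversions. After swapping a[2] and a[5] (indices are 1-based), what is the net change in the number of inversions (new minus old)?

Positions 2 and 5 hold 6 and 2; after swapping, the array is [10, 2, 8, 5, 6, 14].
Count, for each position, how many later elements it exceeds:
10 → 2, 8, 5, 6 → 4
2 → none → 0
8 → 5, 6 → 2
5 → none → 0
6 → none → 0
14 → none → 0
Sum: 4 + 0 + 2 + 0 + 0 + 0 = 6
Change: 6 − 9 = -3

-3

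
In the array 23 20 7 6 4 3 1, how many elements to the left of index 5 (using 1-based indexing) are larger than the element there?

4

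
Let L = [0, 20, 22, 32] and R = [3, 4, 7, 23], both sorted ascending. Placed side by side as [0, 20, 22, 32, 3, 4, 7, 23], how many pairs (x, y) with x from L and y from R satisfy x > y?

10 cross-inversions

Count, for every r in R, how many entries of L exceed r:
r = 3: 20, 22, 32 → 3
r = 4: 20, 22, 32 → 3
r = 7: 20, 22, 32 → 3
r = 23: 32 → 1
Cross-inversions: 3 + 3 + 3 + 1 = 10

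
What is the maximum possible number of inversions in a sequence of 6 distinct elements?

A reversed (strictly descending) arrangement makes every pair an inversion, giving C(6, 2) inversions.
C(6, 2) = 6·5/2 = 15

15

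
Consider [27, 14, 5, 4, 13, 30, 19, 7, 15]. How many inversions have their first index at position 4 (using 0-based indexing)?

1

The element at index 4 is 13.
Elements after it: 30, 19, 7, 15
Those smaller than 13: 7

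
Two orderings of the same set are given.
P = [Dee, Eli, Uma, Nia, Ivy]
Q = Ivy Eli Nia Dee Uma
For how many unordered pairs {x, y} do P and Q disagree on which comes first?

Assign each item its position (1..5) in the first ordering, then rewrite the second ordering as that position sequence:
positions: Dee→1, Eli→2, Uma→3, Nia→4, Ivy→5
second ordering as positions: [5, 2, 4, 1, 3]
Discordant pairs = inversions in this position sequence.
5: 2, 4, 1, 3 → 4
2: 1 → 1
4: 1, 3 → 2
1: 0
3: 0
Total: 4 + 1 + 2 + 0 + 0 = 7

7 disagreeing pairs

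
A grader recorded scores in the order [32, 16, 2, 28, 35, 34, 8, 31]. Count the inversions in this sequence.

For each element, count later entries that are smaller:
32: 5
16: 2
2: 0
28: 1
35: 3
34: 2
8: 0
31: 0
Sum: 5 + 2 + 0 + 1 + 3 + 2 + 0 + 0 = 13

13 inversions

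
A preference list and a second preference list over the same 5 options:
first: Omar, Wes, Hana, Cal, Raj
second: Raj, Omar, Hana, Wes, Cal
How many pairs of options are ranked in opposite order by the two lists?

5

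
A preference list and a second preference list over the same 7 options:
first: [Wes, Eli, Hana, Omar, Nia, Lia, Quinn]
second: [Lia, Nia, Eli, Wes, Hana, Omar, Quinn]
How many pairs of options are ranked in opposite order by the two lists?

10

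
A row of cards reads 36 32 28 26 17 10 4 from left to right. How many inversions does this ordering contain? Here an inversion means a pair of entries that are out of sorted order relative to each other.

21

Count, for each position, how many later elements it exceeds:
36 → 32, 28, 26, 17, 10, 4 → 6
32 → 28, 26, 17, 10, 4 → 5
28 → 26, 17, 10, 4 → 4
26 → 17, 10, 4 → 3
17 → 10, 4 → 2
10 → 4 → 1
4 → none → 0
Sum: 6 + 5 + 4 + 3 + 2 + 1 + 0 = 21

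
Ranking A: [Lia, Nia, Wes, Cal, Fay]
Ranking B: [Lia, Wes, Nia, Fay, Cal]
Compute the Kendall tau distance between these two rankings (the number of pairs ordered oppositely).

2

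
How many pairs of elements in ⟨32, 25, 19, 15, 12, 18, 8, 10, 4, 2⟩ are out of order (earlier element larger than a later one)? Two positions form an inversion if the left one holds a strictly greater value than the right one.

42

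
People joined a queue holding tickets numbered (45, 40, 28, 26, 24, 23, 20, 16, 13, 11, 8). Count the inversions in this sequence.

Sweep left to right; for each value list the smaller values that follow it:
45: 10
40: 9
28: 8
26: 7
24: 6
23: 5
20: 4
16: 3
13: 2
11: 1
8: 0
Sum: 10 + 9 + 8 + 7 + 6 + 5 + 4 + 3 + 2 + 1 + 0 = 55

55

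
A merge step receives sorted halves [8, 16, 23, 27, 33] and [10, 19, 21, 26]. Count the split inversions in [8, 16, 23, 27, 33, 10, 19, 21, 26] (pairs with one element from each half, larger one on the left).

12

For each element r of the right run, count left-run elements greater than r:
r = 10: 16, 23, 27, 33 → 4
r = 19: 23, 27, 33 → 3
r = 21: 23, 27, 33 → 3
r = 26: 27, 33 → 2
Cross-inversions: 4 + 3 + 3 + 2 = 12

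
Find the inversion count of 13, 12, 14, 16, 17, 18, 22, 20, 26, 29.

Sweep left to right; for each value list the smaller values that follow it:
13: 1
12: 0
14: 0
16: 0
17: 0
18: 0
22: 1
20: 0
26: 0
29: 0
Sum: 1 + 0 + 0 + 0 + 0 + 0 + 1 + 0 + 0 + 0 = 2

There are 2 inversions.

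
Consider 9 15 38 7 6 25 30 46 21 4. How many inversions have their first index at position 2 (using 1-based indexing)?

The element at index 2 is 15.
Elements after it: 38, 7, 6, 25, 30, 46, 21, 4
Those smaller than 15: 7, 6, 4

3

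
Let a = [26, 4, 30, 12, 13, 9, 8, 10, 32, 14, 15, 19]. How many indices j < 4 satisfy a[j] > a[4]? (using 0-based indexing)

2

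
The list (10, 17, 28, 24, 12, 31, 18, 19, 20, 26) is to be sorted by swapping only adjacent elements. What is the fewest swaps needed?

Adjacent swaps: 15

Minimum adjacent swaps = number of inversions (each swap of adjacent out-of-order elements removes one inversion and no swap can remove more).
Count inversions — for each element, later elements that are smaller:
10: none → 0
17: 12 → 1
28: 24, 12, 18, 19, 20, 26 → 6
24: 12, 18, 19, 20 → 4
12: none → 0
31: 18, 19, 20, 26 → 4
18: none → 0
19: none → 0
20: none → 0
26: none → 0
Total inversions: 0 + 1 + 6 + 4 + 0 + 4 + 0 + 0 + 0 + 0 = 15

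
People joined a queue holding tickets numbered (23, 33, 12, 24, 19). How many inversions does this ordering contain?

There are 6 inversions.

Sweep left to right; for each value list the smaller values that follow it:
23: 2
33: 3
12: 0
24: 1
19: 0
Sum: 2 + 3 + 0 + 1 + 0 = 6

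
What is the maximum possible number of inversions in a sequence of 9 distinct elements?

36

A reversed (strictly descending) arrangement makes every pair an inversion, giving C(9, 2) inversions.
C(9, 2) = 9·8/2 = 36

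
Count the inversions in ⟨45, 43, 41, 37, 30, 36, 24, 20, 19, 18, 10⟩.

Count, for each position, how many later elements it exceeds:
45: 10
43: 9
41: 8
37: 7
30: 5
36: 5
24: 4
20: 3
19: 2
18: 1
10: 0
Sum: 10 + 9 + 8 + 7 + 5 + 5 + 4 + 3 + 2 + 1 + 0 = 54

There are 54 inversions.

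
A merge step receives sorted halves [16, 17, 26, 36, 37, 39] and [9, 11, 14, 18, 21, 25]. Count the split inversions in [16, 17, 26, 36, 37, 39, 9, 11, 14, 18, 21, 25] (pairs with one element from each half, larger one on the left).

30

For each element r of the right run, count left-run elements greater than r:
r = 9: 16, 17, 26, 36, 37, 39 → 6
r = 11: 16, 17, 26, 36, 37, 39 → 6
r = 14: 16, 17, 26, 36, 37, 39 → 6
r = 18: 26, 36, 37, 39 → 4
r = 21: 26, 36, 37, 39 → 4
r = 25: 26, 36, 37, 39 → 4
Cross-inversions: 6 + 6 + 6 + 4 + 4 + 4 = 30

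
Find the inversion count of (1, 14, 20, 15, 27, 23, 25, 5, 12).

15

For each element, count later entries that are smaller:
1: 0
14: 2
20: 3
15: 2
27: 4
23: 2
25: 2
5: 0
12: 0
Sum: 0 + 2 + 3 + 2 + 4 + 2 + 2 + 0 + 0 = 15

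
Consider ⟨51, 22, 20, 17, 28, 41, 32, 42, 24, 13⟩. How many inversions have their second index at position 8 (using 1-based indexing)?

1

The element at index 8 is 42.
Elements before it: 51, 22, 20, 17, 28, 41, 32
Those larger than 42: 51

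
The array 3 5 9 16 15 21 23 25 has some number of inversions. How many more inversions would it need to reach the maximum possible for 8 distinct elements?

Maximum inversions for 8 distinct elements is C(8, 2) = 8·7/2 = 28.
Current inversions — for each element, count later smaller elements:
3: 0
5: 0
9: 0
16: 1
15: 0
21: 0
23: 0
25: 0
Current total: 0 + 0 + 0 + 1 + 0 + 0 + 0 + 0 = 1
Shortfall: 28 − 1 = 27

27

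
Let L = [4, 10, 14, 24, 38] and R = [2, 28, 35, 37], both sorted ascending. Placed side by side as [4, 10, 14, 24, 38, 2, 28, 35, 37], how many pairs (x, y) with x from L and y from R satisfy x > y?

For each element r of the right run, count left-run elements greater than r:
r = 2: 4, 10, 14, 24, 38 → 5
r = 28: 38 → 1
r = 35: 38 → 1
r = 37: 38 → 1
Cross-inversions: 5 + 1 + 1 + 1 = 8

8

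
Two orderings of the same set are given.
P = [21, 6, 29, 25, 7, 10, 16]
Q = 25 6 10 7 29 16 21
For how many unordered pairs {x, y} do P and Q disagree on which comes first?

Disagreeing pairs: 11

Assign each item its position (1..7) in the first ordering, then rewrite the second ordering as that position sequence:
positions: 21→1, 6→2, 29→3, 25→4, 7→5, 10→6, 16→7
second ordering as positions: [4, 2, 6, 5, 3, 7, 1]
Discordant pairs = inversions in this position sequence.
4: 2, 3, 1 → 3
2: 1 → 1
6: 5, 3, 1 → 3
5: 3, 1 → 2
3: 1 → 1
7: 1 → 1
1: 0
Total: 3 + 1 + 3 + 2 + 1 + 1 + 0 = 11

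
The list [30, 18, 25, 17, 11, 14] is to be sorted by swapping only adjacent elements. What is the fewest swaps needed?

13

Minimum adjacent swaps = number of inversions (each swap of adjacent out-of-order elements removes one inversion and no swap can remove more).
Count inversions — for each element, later elements that are smaller:
30: 18, 25, 17, 11, 14 → 5
18: 17, 11, 14 → 3
25: 17, 11, 14 → 3
17: 11, 14 → 2
11: none → 0
14: none → 0
Total inversions: 5 + 3 + 3 + 2 + 0 + 0 = 13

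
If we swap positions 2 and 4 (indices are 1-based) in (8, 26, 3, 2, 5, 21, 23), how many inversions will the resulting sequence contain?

Positions 2 and 4 hold 26 and 2; after swapping, the array is [8, 2, 3, 26, 5, 21, 23].
Count, for each position, how many later elements it exceeds:
8 → 2, 3, 5 → 3
2 → none → 0
3 → none → 0
26 → 5, 21, 23 → 3
5 → none → 0
21 → none → 0
23 → none → 0
Sum: 3 + 0 + 0 + 3 + 0 + 0 + 0 = 6

6 inversions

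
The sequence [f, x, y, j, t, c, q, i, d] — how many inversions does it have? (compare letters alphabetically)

Element-by-element contributions:
f → c, d → 2
x → j, t, c, q, i, d → 6
y → j, t, c, q, i, d → 6
j → c, i, d → 3
t → c, q, i, d → 4
c → none → 0
q → i, d → 2
i → d → 1
d → none → 0
Sum: 2 + 6 + 6 + 3 + 4 + 0 + 2 + 1 + 0 = 24

24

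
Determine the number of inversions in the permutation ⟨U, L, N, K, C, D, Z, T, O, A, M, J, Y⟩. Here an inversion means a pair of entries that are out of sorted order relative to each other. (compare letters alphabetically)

41 inversions

Element-by-element contributions:
U → L, N, K, C, D, T, O, A, M, J → 10
L → K, C, D, A, J → 5
N → K, C, D, A, M, J → 6
K → C, D, A, J → 4
C → A → 1
D → A → 1
Z → T, O, A, M, J, Y → 6
T → O, A, M, J → 4
O → A, M, J → 3
A → none → 0
M → J → 1
J → none → 0
Y → none → 0
Sum: 10 + 5 + 6 + 4 + 1 + 1 + 6 + 4 + 3 + 0 + 1 + 0 + 0 = 41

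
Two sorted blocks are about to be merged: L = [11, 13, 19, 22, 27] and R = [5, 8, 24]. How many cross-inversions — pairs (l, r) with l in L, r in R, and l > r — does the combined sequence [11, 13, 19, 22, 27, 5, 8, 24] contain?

11

For each element r of the right run, count left-run elements greater than r:
r = 5: 11, 13, 19, 22, 27 → 5
r = 8: 11, 13, 19, 22, 27 → 5
r = 24: 27 → 1
Cross-inversions: 5 + 5 + 1 = 11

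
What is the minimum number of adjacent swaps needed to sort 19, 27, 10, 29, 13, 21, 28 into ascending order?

8

Minimum adjacent swaps = number of inversions (each swap of adjacent out-of-order elements removes one inversion and no swap can remove more).
Count inversions — for each element, later elements that are smaller:
19: 10, 13 → 2
27: 10, 13, 21 → 3
10: none → 0
29: 13, 21, 28 → 3
13: none → 0
21: none → 0
28: none → 0
Total inversions: 2 + 3 + 0 + 3 + 0 + 0 + 0 = 8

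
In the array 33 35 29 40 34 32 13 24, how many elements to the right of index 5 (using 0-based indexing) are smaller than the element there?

The element at index 5 is 32.
Elements after it: 13, 24
Those smaller than 32: 13, 24

2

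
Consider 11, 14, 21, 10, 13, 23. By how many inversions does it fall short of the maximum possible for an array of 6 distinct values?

10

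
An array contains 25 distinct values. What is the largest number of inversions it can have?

300 inversions

A reversed (strictly descending) arrangement makes every pair an inversion, giving C(25, 2) inversions.
C(25, 2) = 25·24/2 = 300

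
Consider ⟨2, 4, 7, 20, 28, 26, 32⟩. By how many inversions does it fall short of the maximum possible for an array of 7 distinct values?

Maximum inversions for 7 distinct elements is C(7, 2) = 7·6/2 = 21.
Current inversions — for each element, count later smaller elements:
2: 0
4: 0
7: 0
20: 0
28: 1
26: 0
32: 0
Current total: 0 + 0 + 0 + 0 + 1 + 0 + 0 = 1
Shortfall: 21 − 1 = 20

20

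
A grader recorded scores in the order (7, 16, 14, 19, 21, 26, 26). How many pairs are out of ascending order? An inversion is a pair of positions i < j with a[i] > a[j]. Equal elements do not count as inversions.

Element-by-element contributions:
7 → none → 0
16 → 14 → 1
14 → none → 0
19 → none → 0
21 → none → 0
26 → none → 0
26 → none → 0
Sum: 0 + 1 + 0 + 0 + 0 + 0 + 0 = 1

1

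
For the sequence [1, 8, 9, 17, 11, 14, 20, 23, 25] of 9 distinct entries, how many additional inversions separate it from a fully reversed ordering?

34

Maximum inversions for 9 distinct elements is C(9, 2) = 9·8/2 = 36.
Current inversions — for each element, count later smaller elements:
1: 0
8: 0
9: 0
17: 2
11: 0
14: 0
20: 0
23: 0
25: 0
Current total: 0 + 0 + 0 + 2 + 0 + 0 + 0 + 0 + 0 = 2
Shortfall: 36 − 2 = 34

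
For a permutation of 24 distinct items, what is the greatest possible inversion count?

The maximum occurs when the array is in strictly decreasing order: every one of the C(24, 2) pairs is inverted.
C(24, 2) = 24·23/2 = 276

276 inversions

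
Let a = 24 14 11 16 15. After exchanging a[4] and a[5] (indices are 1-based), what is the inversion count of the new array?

Positions 4 and 5 hold 16 and 15; after swapping, the array is [24, 14, 11, 15, 16].
Count, for each position, how many later elements it exceeds:
24: 4
14: 1
11: 0
15: 0
16: 0
Sum: 4 + 1 + 0 + 0 + 0 = 5

Inversions: 5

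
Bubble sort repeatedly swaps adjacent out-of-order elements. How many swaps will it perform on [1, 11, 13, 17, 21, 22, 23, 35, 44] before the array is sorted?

There are 0 swaps.

Minimum adjacent swaps = number of inversions (each swap of adjacent out-of-order elements removes one inversion and no swap can remove more).
Count inversions — for each element, later elements that are smaller:
1: none → 0
11: none → 0
13: none → 0
17: none → 0
21: none → 0
22: none → 0
23: none → 0
35: none → 0
44: none → 0
Total inversions: 0 + 0 + 0 + 0 + 0 + 0 + 0 + 0 + 0 = 0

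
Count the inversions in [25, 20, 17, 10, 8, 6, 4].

21 inversions

For each element, count later entries that are smaller:
25 → 20, 17, 10, 8, 6, 4 → 6
20 → 17, 10, 8, 6, 4 → 5
17 → 10, 8, 6, 4 → 4
10 → 8, 6, 4 → 3
8 → 6, 4 → 2
6 → 4 → 1
4 → none → 0
Sum: 6 + 5 + 4 + 3 + 2 + 1 + 0 = 21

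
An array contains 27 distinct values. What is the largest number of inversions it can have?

The maximum occurs when the array is in strictly decreasing order: every one of the C(27, 2) pairs is inverted.
C(27, 2) = 27·26/2 = 351

351 inversions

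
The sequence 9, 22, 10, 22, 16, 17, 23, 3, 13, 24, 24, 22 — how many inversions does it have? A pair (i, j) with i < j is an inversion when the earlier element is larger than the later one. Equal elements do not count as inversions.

20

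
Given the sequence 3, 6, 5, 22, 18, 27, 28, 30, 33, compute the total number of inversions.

2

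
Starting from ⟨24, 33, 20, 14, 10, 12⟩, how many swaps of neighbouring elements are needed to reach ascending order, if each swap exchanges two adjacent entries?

Minimum adjacent swaps = number of inversions (each swap of adjacent out-of-order elements removes one inversion and no swap can remove more).
Count inversions — for each element, later elements that are smaller:
24: 20, 14, 10, 12 → 4
33: 20, 14, 10, 12 → 4
20: 14, 10, 12 → 3
14: 10, 12 → 2
10: none → 0
12: none → 0
Total inversions: 4 + 4 + 3 + 2 + 0 + 0 = 13

13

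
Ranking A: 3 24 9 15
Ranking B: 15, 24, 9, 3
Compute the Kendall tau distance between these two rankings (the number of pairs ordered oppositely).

5

Assign each item its position (1..4) in the first ordering, then rewrite the second ordering as that position sequence:
positions: 3→1, 24→2, 9→3, 15→4
second ordering as positions: [4, 2, 3, 1]
Discordant pairs = inversions in this position sequence.
4: 2, 3, 1 → 3
2: 1 → 1
3: 1 → 1
1: 0
Total: 3 + 1 + 1 + 0 = 5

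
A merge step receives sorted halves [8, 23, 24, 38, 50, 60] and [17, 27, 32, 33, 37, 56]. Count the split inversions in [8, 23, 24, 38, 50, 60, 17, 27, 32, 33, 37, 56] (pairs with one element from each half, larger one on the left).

Cross-inversions: 18

For each element r of the right run, count left-run elements greater than r:
r = 17: 23, 24, 38, 50, 60 → 5
r = 27: 38, 50, 60 → 3
r = 32: 38, 50, 60 → 3
r = 33: 38, 50, 60 → 3
r = 37: 38, 50, 60 → 3
r = 56: 60 → 1
Cross-inversions: 5 + 3 + 3 + 3 + 3 + 1 = 18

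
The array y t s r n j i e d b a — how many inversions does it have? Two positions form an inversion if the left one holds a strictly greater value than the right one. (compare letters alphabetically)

55

Count, for each position, how many later elements it exceeds:
y → t, s, r, n, j, i, e, d, b, a → 10
t → s, r, n, j, i, e, d, b, a → 9
s → r, n, j, i, e, d, b, a → 8
r → n, j, i, e, d, b, a → 7
n → j, i, e, d, b, a → 6
j → i, e, d, b, a → 5
i → e, d, b, a → 4
e → d, b, a → 3
d → b, a → 2
b → a → 1
a → none → 0
Sum: 10 + 9 + 8 + 7 + 6 + 5 + 4 + 3 + 2 + 1 + 0 = 55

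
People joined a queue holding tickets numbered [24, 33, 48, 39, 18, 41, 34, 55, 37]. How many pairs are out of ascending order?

There are 13 out-of-order pairs.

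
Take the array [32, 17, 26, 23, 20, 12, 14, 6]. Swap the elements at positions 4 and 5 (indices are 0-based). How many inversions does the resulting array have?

Positions 4 and 5 hold 20 and 12; after swapping, the array is [32, 17, 26, 23, 12, 20, 14, 6].
Element-by-element contributions:
32: 7
17: 3
26: 5
23: 4
12: 1
20: 2
14: 1
6: 0
Sum: 7 + 3 + 5 + 4 + 1 + 2 + 1 + 0 = 23

23 inversions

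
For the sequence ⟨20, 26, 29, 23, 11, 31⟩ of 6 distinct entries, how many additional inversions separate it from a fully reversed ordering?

9 inversions short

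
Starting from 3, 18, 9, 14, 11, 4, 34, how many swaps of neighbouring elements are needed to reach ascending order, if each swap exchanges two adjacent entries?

8 adjacent swaps

Minimum adjacent swaps = number of inversions (each swap of adjacent out-of-order elements removes one inversion and no swap can remove more).
Count inversions — for each element, later elements that are smaller:
3: none → 0
18: 9, 14, 11, 4 → 4
9: 4 → 1
14: 11, 4 → 2
11: 4 → 1
4: none → 0
34: none → 0
Total inversions: 0 + 4 + 1 + 2 + 1 + 0 + 0 = 8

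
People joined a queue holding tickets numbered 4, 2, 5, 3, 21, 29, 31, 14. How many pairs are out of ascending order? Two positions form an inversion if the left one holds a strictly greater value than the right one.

6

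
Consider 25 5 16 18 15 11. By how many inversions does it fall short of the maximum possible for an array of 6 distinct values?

5 inversions short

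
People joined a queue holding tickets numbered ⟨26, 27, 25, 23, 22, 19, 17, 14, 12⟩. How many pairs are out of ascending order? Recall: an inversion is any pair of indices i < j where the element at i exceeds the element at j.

Inversions: 35

Sweep left to right; for each value list the smaller values that follow it:
26: 7
27: 7
25: 6
23: 5
22: 4
19: 3
17: 2
14: 1
12: 0
Sum: 7 + 7 + 6 + 5 + 4 + 3 + 2 + 1 + 0 = 35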